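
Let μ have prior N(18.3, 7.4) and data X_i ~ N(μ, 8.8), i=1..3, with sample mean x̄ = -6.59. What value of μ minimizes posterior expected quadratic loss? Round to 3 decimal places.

Posterior for μ is Normal. Precision-weighted mean: (1/7.4·18.3 + 3/8.8·-6.59) / (1/7.4 + 3/8.8) = 0.476.
A Normal posterior is symmetric, so mode = mean.
Quadratic loss ⇒ the optimal estimator is the posterior mean.

0.476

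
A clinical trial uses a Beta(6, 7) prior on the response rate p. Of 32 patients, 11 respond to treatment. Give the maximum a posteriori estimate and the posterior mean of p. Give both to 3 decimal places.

Posterior: Beta(6+11, 7+21) = Beta(17, 28).
Mode = (17−1)/(17+28−2) = 16/43 = 0.372.
Mean = 17/(17+28) = 17/45 = 0.378.

MAP = 0.372; posterior mean = 0.378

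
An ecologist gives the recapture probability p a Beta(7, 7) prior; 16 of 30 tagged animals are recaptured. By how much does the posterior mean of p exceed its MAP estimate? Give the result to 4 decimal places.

Posterior: Beta(7+16, 7+14) = Beta(23, 21).
Mode = (23−1)/(23+21−2) = 22/42 = 0.5238.
Mean = 23/(23+21) = 23/44 = 0.5227.
Difference = 0.5227 − 0.5238 = -0.0011.

-0.0011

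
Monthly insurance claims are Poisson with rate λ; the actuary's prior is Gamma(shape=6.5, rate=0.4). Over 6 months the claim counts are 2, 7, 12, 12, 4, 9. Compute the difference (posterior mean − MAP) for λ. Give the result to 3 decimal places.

0.156

Σ counts = 46. Posterior: Gamma(shape = 6.5+46 = 52.5, rate = 0.4+6 = 6.4).
Mode = (α−1)/β = 51.5/6.4 = 8.047.
Mean = α/β = 52.5/6.4 = 8.203.
Difference = 8.203 − 8.047 = 0.156.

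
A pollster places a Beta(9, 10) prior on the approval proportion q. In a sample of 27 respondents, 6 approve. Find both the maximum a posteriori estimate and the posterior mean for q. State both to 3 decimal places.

MAP: 0.318. Posterior mean: 0.326.

Posterior: Beta(9+6, 10+21) = Beta(15, 31).
Mode = (15−1)/(15+31−2) = 14/44 = 0.318.
Mean = 15/(15+31) = 15/46 = 0.326.
The mean is pulled above the mode by the posterior's right skew.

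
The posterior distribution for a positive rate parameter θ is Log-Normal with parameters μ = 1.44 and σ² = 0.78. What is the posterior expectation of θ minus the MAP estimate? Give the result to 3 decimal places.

4.299

Mode = exp(μ − σ²) = exp(0.66) = 1.935.
Mean = exp(μ + σ²/2) = exp(1.830) = 6.234.
Difference = 6.234 − 1.935 = 4.299.
Right-skewed posterior ⇒ mode < mean.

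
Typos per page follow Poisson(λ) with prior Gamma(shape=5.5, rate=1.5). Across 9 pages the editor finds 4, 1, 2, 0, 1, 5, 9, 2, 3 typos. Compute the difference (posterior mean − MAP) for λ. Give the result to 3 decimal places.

0.095

Σ counts = 27. Posterior: Gamma(shape = 5.5+27 = 32.5, rate = 1.5+9 = 10.5).
Mode = (α−1)/β = 31.5/10.5 = 3.000.
Mean = α/β = 32.5/10.5 = 3.095.
Difference = 3.095 − 3.000 = 0.095.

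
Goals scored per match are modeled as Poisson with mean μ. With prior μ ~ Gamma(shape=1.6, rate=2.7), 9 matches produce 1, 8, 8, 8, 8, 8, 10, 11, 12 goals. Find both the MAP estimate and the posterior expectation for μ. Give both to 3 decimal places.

Σ counts = 74. Posterior: Gamma(shape = 1.6+74 = 75.6, rate = 2.7+9 = 11.7).
Mode = (α−1)/β = 74.6/11.7 = 6.376.
Mean = α/β = 75.6/11.7 = 6.462.

μ_MAP = 6.376, E[μ|data] = 6.462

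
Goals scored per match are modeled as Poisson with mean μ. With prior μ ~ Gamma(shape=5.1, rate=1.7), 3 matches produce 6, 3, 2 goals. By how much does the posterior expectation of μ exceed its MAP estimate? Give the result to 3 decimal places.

0.213

Σ counts = 11. Posterior: Gamma(shape = 5.1+11 = 16.1, rate = 1.7+3 = 4.7).
Mode = (α−1)/β = 15.1/4.7 = 3.213.
Mean = α/β = 16.1/4.7 = 3.426.
Difference = 3.426 − 3.213 = 0.213.
The mean is pulled above the mode by the posterior's right skew.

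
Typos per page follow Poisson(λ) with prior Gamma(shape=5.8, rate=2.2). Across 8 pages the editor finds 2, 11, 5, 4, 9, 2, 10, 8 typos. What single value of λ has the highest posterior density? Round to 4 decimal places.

5.4706

Σ counts = 51. Posterior: Gamma(shape = 5.8+51 = 56.8, rate = 2.2+8 = 10.2).
Mode = (α−1)/β = 55.8/10.2 = 5.4706.
Mean = α/β = 56.8/10.2 = 5.5686.
This is the posterior mode — the MAP estimate.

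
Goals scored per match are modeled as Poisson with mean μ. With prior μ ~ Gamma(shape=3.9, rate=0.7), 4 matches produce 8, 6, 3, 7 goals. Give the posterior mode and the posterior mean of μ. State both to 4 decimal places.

posterior mode = 5.7234, posterior mean = 5.9362

Σ counts = 24. Posterior: Gamma(shape = 3.9+24 = 27.9, rate = 0.7+4 = 4.7).
Mode = (α−1)/β = 26.9/4.7 = 5.7234.
Mean = α/β = 27.9/4.7 = 5.9362.
Right-skewed posterior ⇒ mode < mean.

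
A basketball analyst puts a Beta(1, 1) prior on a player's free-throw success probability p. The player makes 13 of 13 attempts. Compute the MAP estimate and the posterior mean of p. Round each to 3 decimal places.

MAP: 1.000. Posterior mean: 0.933.

Posterior: Beta(1+13, 1+0) = Beta(14, 1).
Since β = 1 ≤ 1 and α > 1, the Beta density is monotone increasing on [0,1]; the mode is at 1.
Mean = 14/(14+1) = 0.933.
Left-skewed posterior ⇒ mean < mode.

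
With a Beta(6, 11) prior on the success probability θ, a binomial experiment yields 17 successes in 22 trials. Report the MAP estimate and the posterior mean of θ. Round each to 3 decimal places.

Posterior: Beta(6+17, 11+5) = Beta(23, 16).
Mode = (23−1)/(23+16−2) = 22/37 = 0.595.
Mean = 23/(23+16) = 23/39 = 0.590.
Left-skewed posterior ⇒ mean < mode.

MAP = 0.595, posterior mean = 0.590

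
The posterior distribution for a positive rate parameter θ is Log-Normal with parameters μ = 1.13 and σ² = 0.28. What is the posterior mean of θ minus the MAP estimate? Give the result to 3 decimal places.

1.221

Mode = exp(μ − σ²) = exp(0.85) = 2.340.
Mean = exp(μ + σ²/2) = exp(1.270) = 3.561.
Difference = 3.561 − 2.340 = 1.221.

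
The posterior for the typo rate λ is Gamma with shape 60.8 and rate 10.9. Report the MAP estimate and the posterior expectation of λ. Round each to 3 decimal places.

MAP estimate = 5.486, posterior expectation = 5.578

Mode = (α−1)/β = 59.8/10.9 = 5.486.
Mean = α/β = 60.8/10.9 = 5.578.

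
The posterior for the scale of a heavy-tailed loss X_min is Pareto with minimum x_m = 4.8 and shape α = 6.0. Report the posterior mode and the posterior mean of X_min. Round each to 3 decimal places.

The Pareto density is strictly decreasing on [x_m, ∞), so the mode is x_m = 4.800.
Mean = α·x_m/(α−1) = 6.0·4.8/5.0 = 5.760.
The posterior is right-skewed, so the mean exceeds the mode.

X_min_MAP = 4.800, E[X_min|data] = 5.760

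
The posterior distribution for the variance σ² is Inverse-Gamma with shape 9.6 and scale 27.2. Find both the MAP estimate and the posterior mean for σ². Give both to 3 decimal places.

MAP estimate = 2.566, posterior mean = 3.163

Mode = β/(α+1) = 27.2/10.6 = 2.566.
Mean = β/(α−1) = 27.2/8.6 = 3.163.
The mean is pulled above the mode by the posterior's right skew.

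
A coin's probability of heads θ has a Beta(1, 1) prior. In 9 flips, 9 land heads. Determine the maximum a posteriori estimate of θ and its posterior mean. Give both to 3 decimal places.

Posterior: Beta(1+9, 1+0) = Beta(10, 1).
Since β = 1 ≤ 1 and α > 1, the Beta density is monotone increasing on [0,1]; the mode is at 1.
Mean = 10/(10+1) = 0.909.
The mean is pulled below the mode by the posterior's left skew.

MAP = 1.000; posterior mean = 0.909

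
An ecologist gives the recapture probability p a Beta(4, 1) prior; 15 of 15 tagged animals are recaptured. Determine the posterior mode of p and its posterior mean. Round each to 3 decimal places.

MAP = 1.000, posterior mean = 0.950

Posterior: Beta(4+15, 1+0) = Beta(19, 1).
Since β = 1 ≤ 1 and α > 1, the Beta density is monotone increasing on [0,1]; the mode is at 1.
Mean = 19/(19+1) = 0.950.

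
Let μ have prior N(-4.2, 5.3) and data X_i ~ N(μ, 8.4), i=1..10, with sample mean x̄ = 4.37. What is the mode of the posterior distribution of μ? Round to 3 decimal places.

3.198

Posterior for μ is Normal. Precision-weighted mean: (1/5.3·-4.2 + 10/8.4·4.37) / (1/5.3 + 10/8.4) = 3.198.
A Normal posterior is symmetric, so mode = mean.
This is the posterior mode — the MAP estimate.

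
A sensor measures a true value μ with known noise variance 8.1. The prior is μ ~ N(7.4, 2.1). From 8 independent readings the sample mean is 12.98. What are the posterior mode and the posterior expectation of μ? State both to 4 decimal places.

MAP: 11.1648. Posterior mean: 11.1648.

Posterior for μ is Normal. Precision-weighted mean: (1/2.1·7.4 + 8/8.1·12.98) / (1/2.1 + 8/8.1) = 11.1648.
A Normal posterior is symmetric, so mode = mean.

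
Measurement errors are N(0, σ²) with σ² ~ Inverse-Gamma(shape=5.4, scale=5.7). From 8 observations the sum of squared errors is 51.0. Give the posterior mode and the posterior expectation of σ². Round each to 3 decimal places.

Posterior: Inverse-Gamma(shape = 5.4+8/2 = 9.4, scale = 5.7+51.0/2 = 31.2).
Mode = β/(α+1) = 31.2/10.4 = 3.000.
Mean = β/(α−1) = 31.2/8.4 = 3.714.
The mean is pulled above the mode by the posterior's right skew.

MAP = 3.000, posterior mean = 3.714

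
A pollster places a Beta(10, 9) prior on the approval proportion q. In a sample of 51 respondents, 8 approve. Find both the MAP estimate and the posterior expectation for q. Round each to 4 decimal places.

q_MAP = 0.2500, E[q|data] = 0.2571

Posterior: Beta(10+8, 9+43) = Beta(18, 52).
Mode = (18−1)/(18+52−2) = 17/68 = 0.2500.
Mean = 18/(18+52) = 18/70 = 0.2571.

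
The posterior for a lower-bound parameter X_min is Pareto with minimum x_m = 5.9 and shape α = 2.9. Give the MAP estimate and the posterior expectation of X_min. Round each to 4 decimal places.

MAP = 5.9000; posterior mean = 9.0053

The Pareto density is strictly decreasing on [x_m, ∞), so the mode is x_m = 5.9000.
Mean = α·x_m/(α−1) = 2.9·5.9/1.9 = 9.0053.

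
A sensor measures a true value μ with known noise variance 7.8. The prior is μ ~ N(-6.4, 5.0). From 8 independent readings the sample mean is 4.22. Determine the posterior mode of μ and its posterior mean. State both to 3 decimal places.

posterior mode = 2.487, posterior mean = 2.487

Posterior for μ is Normal. Precision-weighted mean: (1/5.0·-6.4 + 8/7.8·4.22) / (1/5.0 + 8/7.8) = 2.487.
A Normal posterior is symmetric, so mode = mean.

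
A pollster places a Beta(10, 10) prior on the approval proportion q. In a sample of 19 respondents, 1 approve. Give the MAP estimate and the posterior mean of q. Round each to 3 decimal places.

MAP: 0.270. Posterior mean: 0.282.

Posterior: Beta(10+1, 10+18) = Beta(11, 28).
Mode = (11−1)/(11+28−2) = 10/37 = 0.270.
Mean = 11/(11+28) = 11/39 = 0.282.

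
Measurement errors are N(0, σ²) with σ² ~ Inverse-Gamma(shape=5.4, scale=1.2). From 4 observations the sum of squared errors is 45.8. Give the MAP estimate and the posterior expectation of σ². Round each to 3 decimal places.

Posterior: Inverse-Gamma(shape = 5.4+4/2 = 7.4, scale = 1.2+45.8/2 = 24.1).
Mode = β/(α+1) = 24.1/8.4 = 2.869.
Mean = β/(α−1) = 24.1/6.4 = 3.766.

MAP = 2.869, posterior mean = 3.766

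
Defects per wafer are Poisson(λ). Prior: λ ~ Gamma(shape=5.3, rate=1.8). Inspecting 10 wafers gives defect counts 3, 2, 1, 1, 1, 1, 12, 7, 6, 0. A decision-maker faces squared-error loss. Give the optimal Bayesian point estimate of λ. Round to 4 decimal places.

Σ counts = 34. Posterior: Gamma(shape = 5.3+34 = 39.3, rate = 1.8+10 = 11.8).
Mode = (α−1)/β = 38.3/11.8 = 3.2458.
Mean = α/β = 39.3/11.8 = 3.3305.
Squared-error loss ⇒ the optimal estimator is the posterior mean.

3.3305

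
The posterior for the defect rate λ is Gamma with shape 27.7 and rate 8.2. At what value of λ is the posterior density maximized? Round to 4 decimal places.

3.2561

Mode = (α−1)/β = 26.7/8.2 = 3.2561.
Mean = α/β = 27.7/8.2 = 3.3780.
This is the posterior mode — the MAP estimate.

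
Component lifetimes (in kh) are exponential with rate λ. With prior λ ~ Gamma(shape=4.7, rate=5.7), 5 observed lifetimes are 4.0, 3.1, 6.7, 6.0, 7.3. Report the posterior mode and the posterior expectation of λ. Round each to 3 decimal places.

MAP = 0.265, posterior mean = 0.296

Σ times = 27.1. Posterior: Gamma(shape = 4.7+5 = 9.7, rate = 5.7+27.1 = 32.8).
Mode = (α−1)/β = 8.7/32.8 = 0.265.
Mean = α/β = 9.7/32.8 = 0.296.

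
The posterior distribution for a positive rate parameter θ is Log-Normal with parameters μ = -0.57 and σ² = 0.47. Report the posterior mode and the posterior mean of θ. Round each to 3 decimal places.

posterior mode = 0.353, posterior mean = 0.715

Mode = exp(μ − σ²) = exp(-1.04) = 0.353.
Mean = exp(μ + σ²/2) = exp(-0.335) = 0.715.
The posterior is right-skewed, so the mean exceeds the mode.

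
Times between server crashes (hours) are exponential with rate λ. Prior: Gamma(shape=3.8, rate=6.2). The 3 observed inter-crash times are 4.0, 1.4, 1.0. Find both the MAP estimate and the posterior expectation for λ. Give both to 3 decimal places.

MAP estimate = 0.460, posterior expectation = 0.540

Σ times = 6.4. Posterior: Gamma(shape = 3.8+3 = 6.8, rate = 6.2+6.4 = 12.6).
Mode = (α−1)/β = 5.8/12.6 = 0.460.
Mean = α/β = 6.8/12.6 = 0.540.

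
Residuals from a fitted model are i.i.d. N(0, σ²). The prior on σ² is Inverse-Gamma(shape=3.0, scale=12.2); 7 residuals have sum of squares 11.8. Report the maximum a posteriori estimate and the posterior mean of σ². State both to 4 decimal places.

MAP = 2.4133, posterior mean = 3.2909

Posterior: Inverse-Gamma(shape = 3.0+7/2 = 6.5, scale = 12.2+11.8/2 = 18.1).
Mode = β/(α+1) = 18.1/7.5 = 2.4133.
Mean = β/(α−1) = 18.1/5.5 = 3.2909.
Right-skewed posterior ⇒ mode < mean.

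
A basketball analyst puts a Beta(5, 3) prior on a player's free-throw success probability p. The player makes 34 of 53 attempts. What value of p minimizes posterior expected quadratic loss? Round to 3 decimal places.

Posterior: Beta(5+34, 3+19) = Beta(39, 22).
Mode = (39−1)/(39+22−2) = 38/59 = 0.644.
Mean = 39/(39+22) = 39/61 = 0.639.
Quadratic loss ⇒ the optimal estimator is the posterior mean.

0.639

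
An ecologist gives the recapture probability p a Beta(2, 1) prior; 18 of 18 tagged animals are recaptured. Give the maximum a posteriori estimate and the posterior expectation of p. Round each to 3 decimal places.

Posterior: Beta(2+18, 1+0) = Beta(20, 1).
Since β = 1 ≤ 1 and α > 1, the Beta density is monotone increasing on [0,1]; the mode is at 1.
Mean = 20/(20+1) = 0.952.
The posterior is left-skewed, so the mode exceeds the mean.

MAP: 1.000. Posterior mean: 0.952.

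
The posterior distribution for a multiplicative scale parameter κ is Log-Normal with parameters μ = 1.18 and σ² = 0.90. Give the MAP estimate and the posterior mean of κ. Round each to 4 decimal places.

MAP = 1.3231, posterior mean = 5.1039

Mode = exp(μ − σ²) = exp(0.28) = 1.3231.
Mean = exp(μ + σ²/2) = exp(1.630) = 5.1039.
The posterior is right-skewed, so the mean exceeds the mode.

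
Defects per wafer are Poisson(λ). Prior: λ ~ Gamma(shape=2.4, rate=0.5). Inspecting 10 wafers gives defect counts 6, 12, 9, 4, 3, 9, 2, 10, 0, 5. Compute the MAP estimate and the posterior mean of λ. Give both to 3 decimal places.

Σ counts = 60. Posterior: Gamma(shape = 2.4+60 = 62.4, rate = 0.5+10 = 10.5).
Mode = (α−1)/β = 61.4/10.5 = 5.848.
Mean = α/β = 62.4/10.5 = 5.943.
Mean > mode: the posterior has a right tail.

MAP = 5.848, posterior mean = 5.943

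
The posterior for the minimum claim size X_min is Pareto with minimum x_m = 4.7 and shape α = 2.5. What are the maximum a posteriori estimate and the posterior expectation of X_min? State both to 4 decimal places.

The Pareto density is strictly decreasing on [x_m, ∞), so the mode is x_m = 4.7000.
Mean = α·x_m/(α−1) = 2.5·4.7/1.5 = 7.8333.

X_min_MAP = 4.7000, E[X_min|data] = 7.8333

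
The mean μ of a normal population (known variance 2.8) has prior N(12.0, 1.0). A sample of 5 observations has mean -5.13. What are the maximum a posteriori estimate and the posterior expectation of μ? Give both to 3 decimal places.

Posterior for μ is Normal. Precision-weighted mean: (1/1.0·12.0 + 5/2.8·-5.13) / (1/1.0 + 5/2.8) = 1.019.
A Normal posterior is symmetric, so mode = mean.

MAP = 1.019; posterior mean = 1.019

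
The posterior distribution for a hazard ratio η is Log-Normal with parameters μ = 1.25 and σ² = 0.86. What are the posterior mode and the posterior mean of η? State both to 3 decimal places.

η_MAP = 1.477, E[η|data] = 5.366

Mode = exp(μ − σ²) = exp(0.39) = 1.477.
Mean = exp(μ + σ²/2) = exp(1.680) = 5.366.
Mean > mode: the posterior has a right tail.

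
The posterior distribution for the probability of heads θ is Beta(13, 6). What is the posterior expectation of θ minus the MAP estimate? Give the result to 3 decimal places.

-0.022

Mode = (13−1)/(13+6−2) = 12/17 = 0.706.
Mean = 13/(13+6) = 13/19 = 0.684.
Difference = 0.684 − 0.706 = -0.022.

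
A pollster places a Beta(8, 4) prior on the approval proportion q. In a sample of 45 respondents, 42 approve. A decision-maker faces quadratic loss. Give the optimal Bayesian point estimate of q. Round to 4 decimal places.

0.8772

Posterior: Beta(8+42, 4+3) = Beta(50, 7).
Mode = (50−1)/(50+7−2) = 49/55 = 0.8909.
Mean = 50/(50+7) = 50/57 = 0.8772.
Quadratic loss ⇒ the optimal estimator is the posterior mean.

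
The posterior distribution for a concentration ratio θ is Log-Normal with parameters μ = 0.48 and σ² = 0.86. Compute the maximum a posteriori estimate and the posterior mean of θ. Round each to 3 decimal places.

Mode = exp(μ − σ²) = exp(-0.38) = 0.684.
Mean = exp(μ + σ²/2) = exp(0.910) = 2.484.
The posterior is right-skewed, so the mean exceeds the mode.

maximum a posteriori estimate = 0.684, posterior mean = 2.484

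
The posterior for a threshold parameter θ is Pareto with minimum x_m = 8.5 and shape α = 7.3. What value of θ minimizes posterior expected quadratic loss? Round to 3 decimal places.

The Pareto density is strictly decreasing on [x_m, ∞), so the mode is x_m = 8.500.
Mean = α·x_m/(α−1) = 7.3·8.5/6.3 = 9.849.
Quadratic loss ⇒ the optimal estimator is the posterior mean.

9.849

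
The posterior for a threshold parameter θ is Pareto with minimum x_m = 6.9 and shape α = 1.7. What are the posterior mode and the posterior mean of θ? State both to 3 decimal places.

The Pareto density is strictly decreasing on [x_m, ∞), so the mode is x_m = 6.900.
Mean = α·x_m/(α−1) = 1.7·6.9/0.7 = 16.757.
The posterior is right-skewed, so the mean exceeds the mode.

MAP = 6.900, posterior mean = 16.757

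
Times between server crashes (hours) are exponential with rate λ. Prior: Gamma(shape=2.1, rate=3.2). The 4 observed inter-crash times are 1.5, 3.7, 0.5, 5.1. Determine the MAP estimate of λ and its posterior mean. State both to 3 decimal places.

Σ times = 10.8. Posterior: Gamma(shape = 2.1+4 = 6.1, rate = 3.2+10.8 = 14.0).
Mode = (α−1)/β = 5.1/14.0 = 0.364.
Mean = α/β = 6.1/14.0 = 0.436.

MAP = 0.364; posterior mean = 0.436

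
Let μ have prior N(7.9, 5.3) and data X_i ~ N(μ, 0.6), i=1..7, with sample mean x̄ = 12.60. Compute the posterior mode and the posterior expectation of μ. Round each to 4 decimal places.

Posterior for μ is Normal. Precision-weighted mean: (1/5.3·7.9 + 7/0.6·12.60) / (1/5.3 + 7/0.6) = 12.5252.
A Normal posterior is symmetric, so mode = mean.

MAP = 12.5252, posterior mean = 12.5252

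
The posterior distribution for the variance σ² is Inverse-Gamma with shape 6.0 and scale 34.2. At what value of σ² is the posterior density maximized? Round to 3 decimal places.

Mode = β/(α+1) = 34.2/7.0 = 4.886.
Mean = β/(α−1) = 34.2/5.0 = 6.840.
This is the posterior mode — the MAP estimate.

4.886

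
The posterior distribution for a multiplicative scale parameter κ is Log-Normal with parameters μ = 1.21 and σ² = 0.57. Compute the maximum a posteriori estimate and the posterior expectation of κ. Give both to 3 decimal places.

κ_MAP = 1.896, E[κ|data] = 4.459

Mode = exp(μ − σ²) = exp(0.64) = 1.896.
Mean = exp(μ + σ²/2) = exp(1.495) = 4.459.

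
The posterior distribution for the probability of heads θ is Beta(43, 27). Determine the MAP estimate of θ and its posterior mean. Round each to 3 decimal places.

θ_MAP = 0.618, E[θ|data] = 0.614

Mode = (43−1)/(43+27−2) = 42/68 = 0.618.
Mean = 43/(43+27) = 43/70 = 0.614.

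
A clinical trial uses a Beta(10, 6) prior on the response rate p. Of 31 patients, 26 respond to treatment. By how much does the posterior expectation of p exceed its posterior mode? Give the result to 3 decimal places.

Posterior: Beta(10+26, 6+5) = Beta(36, 11).
Mode = (36−1)/(36+11−2) = 35/45 = 0.778.
Mean = 36/(36+11) = 36/47 = 0.766.
Difference = 0.766 − 0.778 = -0.012.

-0.012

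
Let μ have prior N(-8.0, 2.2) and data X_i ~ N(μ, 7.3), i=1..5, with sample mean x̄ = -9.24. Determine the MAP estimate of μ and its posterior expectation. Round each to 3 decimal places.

Posterior for μ is Normal. Precision-weighted mean: (1/2.2·-8.0 + 5/7.3·-9.24) / (1/2.2 + 5/7.3) = -8.745.
A Normal posterior is symmetric, so mode = mean.

MAP estimate = -8.745, posterior expectation = -8.745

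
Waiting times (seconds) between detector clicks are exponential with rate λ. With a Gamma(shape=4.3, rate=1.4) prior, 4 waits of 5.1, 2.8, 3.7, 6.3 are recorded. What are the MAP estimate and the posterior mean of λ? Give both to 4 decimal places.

Σ times = 17.9. Posterior: Gamma(shape = 4.3+4 = 8.3, rate = 1.4+17.9 = 19.3).
Mode = (α−1)/β = 7.3/19.3 = 0.3782.
Mean = α/β = 8.3/19.3 = 0.4301.
The posterior is right-skewed, so the mean exceeds the mode.

λ_MAP = 0.3782, E[λ|data] = 0.4301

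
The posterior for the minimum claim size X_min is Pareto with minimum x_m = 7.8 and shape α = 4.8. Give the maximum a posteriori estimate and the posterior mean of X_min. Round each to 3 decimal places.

The Pareto density is strictly decreasing on [x_m, ∞), so the mode is x_m = 7.800.
Mean = α·x_m/(α−1) = 4.8·7.8/3.8 = 9.853.

MAP: 7.800. Posterior mean: 9.853.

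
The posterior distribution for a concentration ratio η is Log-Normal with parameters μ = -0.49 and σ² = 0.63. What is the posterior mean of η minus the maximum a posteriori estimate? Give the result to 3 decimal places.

Mode = exp(μ − σ²) = exp(-1.12) = 0.326.
Mean = exp(μ + σ²/2) = exp(-0.175) = 0.839.
Difference = 0.839 − 0.326 = 0.513.
The posterior is right-skewed, so the mean exceeds the mode.

0.513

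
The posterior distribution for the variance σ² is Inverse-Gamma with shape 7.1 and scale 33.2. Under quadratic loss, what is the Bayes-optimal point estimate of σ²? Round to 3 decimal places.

5.443

Mode = β/(α+1) = 33.2/8.1 = 4.099.
Mean = β/(α−1) = 33.2/6.1 = 5.443.
Quadratic loss ⇒ the optimal estimator is the posterior mean.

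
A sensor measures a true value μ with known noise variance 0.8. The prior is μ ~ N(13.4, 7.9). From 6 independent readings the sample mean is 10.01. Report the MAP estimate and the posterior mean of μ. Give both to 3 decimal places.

MAP: 10.066. Posterior mean: 10.066.

Posterior for μ is Normal. Precision-weighted mean: (1/7.9·13.4 + 6/0.8·10.01) / (1/7.9 + 6/0.8) = 10.066.
A Normal posterior is symmetric, so mode = mean.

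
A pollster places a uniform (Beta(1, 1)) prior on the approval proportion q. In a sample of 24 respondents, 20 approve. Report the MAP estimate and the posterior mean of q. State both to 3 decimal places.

MAP = 0.833, posterior mean = 0.808

Posterior: Beta(1+20, 1+4) = Beta(21, 5).
Mode = (21−1)/(21+5−2) = 20/24 = 0.833.
With a flat prior the MAP equals the MLE, 20/24.
Mean = 21/(21+5) = 21/26 = 0.808.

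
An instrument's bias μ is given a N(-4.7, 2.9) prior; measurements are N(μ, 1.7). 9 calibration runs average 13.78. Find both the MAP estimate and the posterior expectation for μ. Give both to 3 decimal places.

Posterior for μ is Normal. Precision-weighted mean: (1/2.9·-4.7 + 9/1.7·13.78) / (1/2.9 + 9/1.7) = 12.650.
A Normal posterior is symmetric, so mode = mean.

μ_MAP = 12.650, E[μ|data] = 12.650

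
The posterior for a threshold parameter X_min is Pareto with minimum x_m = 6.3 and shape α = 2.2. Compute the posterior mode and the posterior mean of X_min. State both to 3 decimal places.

The Pareto density is strictly decreasing on [x_m, ∞), so the mode is x_m = 6.300.
Mean = α·x_m/(α−1) = 2.2·6.3/1.2 = 11.550.
Mean > mode: the posterior has a right tail.

posterior mode = 6.300, posterior mean = 11.550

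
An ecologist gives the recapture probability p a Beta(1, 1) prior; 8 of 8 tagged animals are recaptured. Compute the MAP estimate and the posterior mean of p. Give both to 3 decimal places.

Posterior: Beta(1+8, 1+0) = Beta(9, 1).
Since β = 1 ≤ 1 and α > 1, the Beta density is monotone increasing on [0,1]; the mode is at 1.
Mean = 9/(9+1) = 0.900.
The posterior is left-skewed, so the mode exceeds the mean.

MAP: 1.000. Posterior mean: 0.900.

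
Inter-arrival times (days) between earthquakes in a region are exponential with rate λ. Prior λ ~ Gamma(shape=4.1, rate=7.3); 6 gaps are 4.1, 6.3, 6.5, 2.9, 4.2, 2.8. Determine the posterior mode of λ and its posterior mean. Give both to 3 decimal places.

Σ times = 26.8. Posterior: Gamma(shape = 4.1+6 = 10.1, rate = 7.3+26.8 = 34.1).
Mode = (α−1)/β = 9.1/34.1 = 0.267.
Mean = α/β = 10.1/34.1 = 0.296.

MAP: 0.267. Posterior mean: 0.296.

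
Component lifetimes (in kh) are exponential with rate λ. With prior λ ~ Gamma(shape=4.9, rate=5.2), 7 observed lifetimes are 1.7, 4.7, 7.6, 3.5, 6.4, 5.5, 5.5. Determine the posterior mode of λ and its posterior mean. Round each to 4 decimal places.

Σ times = 34.9. Posterior: Gamma(shape = 4.9+7 = 11.9, rate = 5.2+34.9 = 40.1).
Mode = (α−1)/β = 10.9/40.1 = 0.2718.
Mean = α/β = 11.9/40.1 = 0.2968.

MAP = 0.2718, posterior mean = 0.2968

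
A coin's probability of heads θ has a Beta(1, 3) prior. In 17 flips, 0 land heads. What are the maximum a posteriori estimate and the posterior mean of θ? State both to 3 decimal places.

MAP = 0.000, posterior mean = 0.048

Posterior: Beta(1+0, 3+17) = Beta(1, 20).
Since α = 1 ≤ 1 and β > 1, the Beta density is monotone decreasing on [0,1]; the mode is at 0.
Mean = 1/(1+20) = 0.048.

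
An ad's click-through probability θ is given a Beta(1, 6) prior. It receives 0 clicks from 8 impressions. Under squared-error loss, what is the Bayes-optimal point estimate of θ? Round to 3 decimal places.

0.067

Posterior: Beta(1+0, 6+8) = Beta(1, 14).
Since α = 1 ≤ 1 and β > 1, the Beta density is monotone decreasing on [0,1]; the mode is at 0.
Mean = 1/(1+14) = 0.067.
Squared-error loss ⇒ the optimal estimator is the posterior mean.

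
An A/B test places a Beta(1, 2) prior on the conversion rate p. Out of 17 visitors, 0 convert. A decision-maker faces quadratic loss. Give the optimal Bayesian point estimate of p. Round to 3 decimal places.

Posterior: Beta(1+0, 2+17) = Beta(1, 19).
Since α = 1 ≤ 1 and β > 1, the Beta density is monotone decreasing on [0,1]; the mode is at 0.
Mean = 1/(1+19) = 0.050.
Quadratic loss ⇒ the optimal estimator is the posterior mean.

0.050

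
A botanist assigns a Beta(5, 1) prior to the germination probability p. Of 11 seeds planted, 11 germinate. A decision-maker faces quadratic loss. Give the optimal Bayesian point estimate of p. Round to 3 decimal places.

Posterior: Beta(5+11, 1+0) = Beta(16, 1).
Since β = 1 ≤ 1 and α > 1, the Beta density is monotone increasing on [0,1]; the mode is at 1.
Mean = 16/(16+1) = 0.941.
Quadratic loss ⇒ the optimal estimator is the posterior mean.

0.941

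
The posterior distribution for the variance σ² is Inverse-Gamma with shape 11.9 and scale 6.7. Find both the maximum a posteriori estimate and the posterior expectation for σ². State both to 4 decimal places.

σ²_MAP = 0.5194, E[σ²|data] = 0.6147

Mode = β/(α+1) = 6.7/12.9 = 0.5194.
Mean = β/(α−1) = 6.7/10.9 = 0.6147.
The posterior is right-skewed, so the mean exceeds the mode.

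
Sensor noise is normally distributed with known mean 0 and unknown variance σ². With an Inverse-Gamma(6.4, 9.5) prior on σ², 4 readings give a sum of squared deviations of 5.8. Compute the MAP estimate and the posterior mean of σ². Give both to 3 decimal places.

σ²_MAP = 1.319, E[σ²|data] = 1.676

Posterior: Inverse-Gamma(shape = 6.4+4/2 = 8.4, scale = 9.5+5.8/2 = 12.4).
Mode = β/(α+1) = 12.4/9.4 = 1.319.
Mean = β/(α−1) = 12.4/7.4 = 1.676.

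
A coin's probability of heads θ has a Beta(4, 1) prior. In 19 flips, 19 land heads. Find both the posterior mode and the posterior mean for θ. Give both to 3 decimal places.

Posterior: Beta(4+19, 1+0) = Beta(23, 1).
Since β = 1 ≤ 1 and α > 1, the Beta density is monotone increasing on [0,1]; the mode is at 1.
Mean = 23/(23+1) = 0.958.
Mode > mean: the posterior has a left tail.

MAP = 1.000; posterior mean = 0.958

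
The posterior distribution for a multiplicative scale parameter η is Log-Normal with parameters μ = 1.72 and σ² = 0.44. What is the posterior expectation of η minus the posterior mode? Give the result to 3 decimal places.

Mode = exp(μ − σ²) = exp(1.28) = 3.597.
Mean = exp(μ + σ²/2) = exp(1.940) = 6.959.
Difference = 6.959 − 3.597 = 3.362.
Mean > mode: the posterior has a right tail.

3.362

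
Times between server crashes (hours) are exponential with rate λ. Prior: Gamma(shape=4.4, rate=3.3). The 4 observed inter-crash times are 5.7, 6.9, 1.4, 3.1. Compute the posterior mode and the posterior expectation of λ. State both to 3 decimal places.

Σ times = 17.1. Posterior: Gamma(shape = 4.4+4 = 8.4, rate = 3.3+17.1 = 20.4).
Mode = (α−1)/β = 7.4/20.4 = 0.363.
Mean = α/β = 8.4/20.4 = 0.412.

λ_MAP = 0.363, E[λ|data] = 0.412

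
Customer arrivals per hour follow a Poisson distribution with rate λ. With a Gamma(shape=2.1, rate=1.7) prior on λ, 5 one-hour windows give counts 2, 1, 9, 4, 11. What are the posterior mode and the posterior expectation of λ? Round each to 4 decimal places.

MAP: 4.1940. Posterior mean: 4.3433.

Σ counts = 27. Posterior: Gamma(shape = 2.1+27 = 29.1, rate = 1.7+5 = 6.7).
Mode = (α−1)/β = 28.1/6.7 = 4.1940.
Mean = α/β = 29.1/6.7 = 4.3433.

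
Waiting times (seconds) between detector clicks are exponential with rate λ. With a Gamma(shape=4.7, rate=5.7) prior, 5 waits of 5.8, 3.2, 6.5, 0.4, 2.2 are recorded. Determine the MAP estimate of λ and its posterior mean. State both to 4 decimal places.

MAP estimate = 0.3655, posterior mean = 0.4076

Σ times = 18.1. Posterior: Gamma(shape = 4.7+5 = 9.7, rate = 5.7+18.1 = 23.8).
Mode = (α−1)/β = 8.7/23.8 = 0.3655.
Mean = α/β = 9.7/23.8 = 0.4076.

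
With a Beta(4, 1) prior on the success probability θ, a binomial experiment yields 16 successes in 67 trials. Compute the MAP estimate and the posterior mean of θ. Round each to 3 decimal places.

Posterior: Beta(4+16, 1+51) = Beta(20, 52).
Mode = (20−1)/(20+52−2) = 19/70 = 0.271.
Mean = 20/(20+52) = 20/72 = 0.278.

θ_MAP = 0.271, E[θ|data] = 0.278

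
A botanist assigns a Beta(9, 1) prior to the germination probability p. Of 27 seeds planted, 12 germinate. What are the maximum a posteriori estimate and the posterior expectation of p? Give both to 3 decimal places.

maximum a posteriori estimate = 0.571, posterior expectation = 0.568

Posterior: Beta(9+12, 1+15) = Beta(21, 16).
Mode = (21−1)/(21+16−2) = 20/35 = 0.571.
Mean = 21/(21+16) = 21/37 = 0.568.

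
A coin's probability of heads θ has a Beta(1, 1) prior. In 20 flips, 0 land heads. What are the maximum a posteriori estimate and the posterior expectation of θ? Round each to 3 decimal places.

maximum a posteriori estimate = 0.000, posterior expectation = 0.045

Posterior: Beta(1+0, 1+20) = Beta(1, 21).
Since α = 1 ≤ 1 and β > 1, the Beta density is monotone decreasing on [0,1]; the mode is at 0.
Mean = 1/(1+21) = 0.045.
The mean is pulled above the mode by the posterior's right skew.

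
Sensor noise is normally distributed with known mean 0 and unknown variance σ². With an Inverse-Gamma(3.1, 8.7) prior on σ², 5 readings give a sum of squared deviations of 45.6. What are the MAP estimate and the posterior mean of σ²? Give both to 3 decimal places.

MAP = 4.773; posterior mean = 6.848

Posterior: Inverse-Gamma(shape = 3.1+5/2 = 5.6, scale = 8.7+45.6/2 = 31.5).
Mode = β/(α+1) = 31.5/6.6 = 4.773.
Mean = β/(α−1) = 31.5/4.6 = 6.848.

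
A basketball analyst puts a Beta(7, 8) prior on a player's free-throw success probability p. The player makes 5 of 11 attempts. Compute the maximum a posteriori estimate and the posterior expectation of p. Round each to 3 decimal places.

MAP = 0.458, posterior mean = 0.462

Posterior: Beta(7+5, 8+6) = Beta(12, 14).
Mode = (12−1)/(12+14−2) = 11/24 = 0.458.
Mean = 12/(12+14) = 12/26 = 0.462.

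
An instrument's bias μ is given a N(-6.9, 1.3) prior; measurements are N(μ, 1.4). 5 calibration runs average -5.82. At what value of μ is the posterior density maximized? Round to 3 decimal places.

-6.011

Posterior for μ is Normal. Precision-weighted mean: (1/1.3·-6.9 + 5/1.4·-5.82) / (1/1.3 + 5/1.4) = -6.011.
A Normal posterior is symmetric, so mode = mean.
This is the posterior mode — the MAP estimate.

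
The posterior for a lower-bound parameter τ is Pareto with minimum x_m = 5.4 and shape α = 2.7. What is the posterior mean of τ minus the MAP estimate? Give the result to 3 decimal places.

3.176

The Pareto density is strictly decreasing on [x_m, ∞), so the mode is x_m = 5.400.
Mean = α·x_m/(α−1) = 2.7·5.4/1.7 = 8.576.
Difference = 8.576 − 5.400 = 3.176.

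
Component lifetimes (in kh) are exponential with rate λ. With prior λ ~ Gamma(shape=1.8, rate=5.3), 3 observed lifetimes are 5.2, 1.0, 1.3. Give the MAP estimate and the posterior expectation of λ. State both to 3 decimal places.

MAP = 0.297; posterior mean = 0.375

Σ times = 7.5. Posterior: Gamma(shape = 1.8+3 = 4.8, rate = 5.3+7.5 = 12.8).
Mode = (α−1)/β = 3.8/12.8 = 0.297.
Mean = α/β = 4.8/12.8 = 0.375.
Right-skewed posterior ⇒ mode < mean.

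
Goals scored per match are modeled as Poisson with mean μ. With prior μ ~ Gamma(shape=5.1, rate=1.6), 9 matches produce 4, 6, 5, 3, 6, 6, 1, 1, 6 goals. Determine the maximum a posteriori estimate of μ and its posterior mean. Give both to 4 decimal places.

μ_MAP = 3.9717, E[μ|data] = 4.0660

Σ counts = 38. Posterior: Gamma(shape = 5.1+38 = 43.1, rate = 1.6+9 = 10.6).
Mode = (α−1)/β = 42.1/10.6 = 3.9717.
Mean = α/β = 43.1/10.6 = 4.0660.
The mean is pulled above the mode by the posterior's right skew.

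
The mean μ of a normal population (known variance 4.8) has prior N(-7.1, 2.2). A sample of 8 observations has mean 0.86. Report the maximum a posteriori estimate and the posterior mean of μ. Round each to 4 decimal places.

MAP = -0.8457; posterior mean = -0.8457

Posterior for μ is Normal. Precision-weighted mean: (1/2.2·-7.1 + 8/4.8·0.86) / (1/2.2 + 8/4.8) = -0.8457.
A Normal posterior is symmetric, so mode = mean.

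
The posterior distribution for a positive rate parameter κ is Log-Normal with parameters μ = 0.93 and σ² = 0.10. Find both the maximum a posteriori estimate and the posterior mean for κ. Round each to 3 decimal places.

MAP = 2.293; posterior mean = 2.664

Mode = exp(μ − σ²) = exp(0.83) = 2.293.
Mean = exp(μ + σ²/2) = exp(0.980) = 2.664.
Right-skewed posterior ⇒ mode < mean.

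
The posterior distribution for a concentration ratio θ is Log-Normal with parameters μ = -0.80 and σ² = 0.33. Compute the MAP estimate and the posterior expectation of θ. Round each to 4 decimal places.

Mode = exp(μ − σ²) = exp(-1.13) = 0.3230.
Mean = exp(μ + σ²/2) = exp(-0.635) = 0.5299.
Mean > mode: the posterior has a right tail.

MAP = 0.3230; posterior mean = 0.5299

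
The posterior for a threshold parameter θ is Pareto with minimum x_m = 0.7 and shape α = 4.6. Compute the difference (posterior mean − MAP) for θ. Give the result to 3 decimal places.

The Pareto density is strictly decreasing on [x_m, ∞), so the mode is x_m = 0.700.
Mean = α·x_m/(α−1) = 4.6·0.7/3.6 = 0.894.
Difference = 0.894 − 0.700 = 0.194.

0.194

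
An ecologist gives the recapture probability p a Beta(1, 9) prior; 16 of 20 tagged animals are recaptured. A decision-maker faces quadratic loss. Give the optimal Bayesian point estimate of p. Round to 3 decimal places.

0.567

Posterior: Beta(1+16, 9+4) = Beta(17, 13).
Mode = (17−1)/(17+13−2) = 16/28 = 0.571.
Mean = 17/(17+13) = 17/30 = 0.567.
Quadratic loss ⇒ the optimal estimator is the posterior mean.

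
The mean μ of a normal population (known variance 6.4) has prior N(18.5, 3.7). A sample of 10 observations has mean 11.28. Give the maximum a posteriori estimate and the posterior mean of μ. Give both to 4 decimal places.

MAP = 12.3447; posterior mean = 12.3447

Posterior for μ is Normal. Precision-weighted mean: (1/3.7·18.5 + 10/6.4·11.28) / (1/3.7 + 10/6.4) = 12.3447.
A Normal posterior is symmetric, so mode = mean.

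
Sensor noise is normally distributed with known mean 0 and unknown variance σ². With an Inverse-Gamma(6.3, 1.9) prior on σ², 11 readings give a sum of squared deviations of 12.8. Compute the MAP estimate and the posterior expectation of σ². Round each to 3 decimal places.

σ²_MAP = 0.648, E[σ²|data] = 0.769

Posterior: Inverse-Gamma(shape = 6.3+11/2 = 11.8, scale = 1.9+12.8/2 = 8.3).
Mode = β/(α+1) = 8.3/12.8 = 0.648.
Mean = β/(α−1) = 8.3/10.8 = 0.769.
The posterior is right-skewed, so the mean exceeds the mode.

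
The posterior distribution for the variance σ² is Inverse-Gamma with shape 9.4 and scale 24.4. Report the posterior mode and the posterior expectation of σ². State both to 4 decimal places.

Mode = β/(α+1) = 24.4/10.4 = 2.3462.
Mean = β/(α−1) = 24.4/8.4 = 2.9048.

posterior mode = 2.3462, posterior expectation = 2.9048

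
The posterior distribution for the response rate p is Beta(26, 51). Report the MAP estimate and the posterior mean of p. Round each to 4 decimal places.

MAP = 0.3333, posterior mean = 0.3377

Mode = (26−1)/(26+51−2) = 25/75 = 0.3333.
Mean = 26/(26+51) = 26/77 = 0.3377.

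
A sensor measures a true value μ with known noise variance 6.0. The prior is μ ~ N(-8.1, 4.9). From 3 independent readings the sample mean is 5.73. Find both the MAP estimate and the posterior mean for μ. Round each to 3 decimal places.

Posterior for μ is Normal. Precision-weighted mean: (1/4.9·-8.1 + 3/6.0·5.73) / (1/4.9 + 3/6.0) = 1.721.
A Normal posterior is symmetric, so mode = mean.

MAP = 1.721, posterior mean = 1.721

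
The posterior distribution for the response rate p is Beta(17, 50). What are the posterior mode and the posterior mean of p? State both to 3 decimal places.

MAP = 0.246; posterior mean = 0.254

Mode = (17−1)/(17+50−2) = 16/65 = 0.246.
Mean = 17/(17+50) = 17/67 = 0.254.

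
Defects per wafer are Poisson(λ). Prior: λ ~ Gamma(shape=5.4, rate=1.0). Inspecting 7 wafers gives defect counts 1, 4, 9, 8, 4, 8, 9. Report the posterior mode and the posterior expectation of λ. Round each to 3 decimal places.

Σ counts = 43. Posterior: Gamma(shape = 5.4+43 = 48.4, rate = 1.0+7 = 8.0).
Mode = (α−1)/β = 47.4/8.0 = 5.925.
Mean = α/β = 48.4/8.0 = 6.050.

MAP = 5.925, posterior mean = 6.050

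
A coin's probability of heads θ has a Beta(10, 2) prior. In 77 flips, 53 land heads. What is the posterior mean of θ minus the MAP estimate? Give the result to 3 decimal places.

-0.005

Posterior: Beta(10+53, 2+24) = Beta(63, 26).
Mode = (63−1)/(63+26−2) = 62/87 = 0.713.
Mean = 63/(63+26) = 63/89 = 0.708.
Difference = 0.708 − 0.713 = -0.005.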